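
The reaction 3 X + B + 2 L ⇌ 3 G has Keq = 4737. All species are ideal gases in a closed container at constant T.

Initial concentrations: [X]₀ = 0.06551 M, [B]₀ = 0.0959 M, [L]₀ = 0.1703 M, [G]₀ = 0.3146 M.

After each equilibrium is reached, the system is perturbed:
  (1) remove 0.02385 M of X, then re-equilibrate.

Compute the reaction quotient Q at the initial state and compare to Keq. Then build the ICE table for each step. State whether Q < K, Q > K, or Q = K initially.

Q₀ = 3.9820e+04 vs Keq = 4737 ⇒ Q>K, reverse
Step 1:
                  X         B         L         G
  init      0.06551    0.0959    0.1703    0.3146
  Δ         0.03738   0.01246   0.02492  -0.03738
  eq         0.1029    0.1084    0.1952    0.2772
  solve Keq expr → x = -0.01246; check Q = 4737
Then remove 0.02385 M of X.
Step 2:
                  X         B         L         G
  init      0.07904    0.1084    0.1952    0.2772
  Δ          0.0142  0.004735   0.00947   -0.0142
  eq        0.09324    0.1131    0.2047     0.263
  solve Keq expr → x = -0.004735; check Q = 4737

Q₀ = 3.9820e+04; Q > K (proceeds reverse)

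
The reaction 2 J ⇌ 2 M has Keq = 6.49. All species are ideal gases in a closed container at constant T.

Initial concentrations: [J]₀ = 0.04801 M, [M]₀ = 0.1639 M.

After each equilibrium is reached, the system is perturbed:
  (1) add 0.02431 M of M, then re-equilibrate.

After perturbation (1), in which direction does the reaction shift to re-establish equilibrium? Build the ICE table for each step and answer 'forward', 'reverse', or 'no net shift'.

Direction: reverse

Q₀ = 11.65 vs Keq = 6.49 ⇒ Q>K, reverse
Step 1:
                   J          M
  init       0.04801     0.1639
  Δ          0.01172   -0.01172
  eq         0.05973     0.1522
  solve Keq expr → x = -0.005862; check Q = 6.49
Then add 0.02431 M of M.
Step 2:
                   J          M
  init       0.05973     0.1765
  Δ         0.006853  -0.006853
  eq         0.06659     0.1696
  solve Keq expr → x = -0.003426; check Q = 6.49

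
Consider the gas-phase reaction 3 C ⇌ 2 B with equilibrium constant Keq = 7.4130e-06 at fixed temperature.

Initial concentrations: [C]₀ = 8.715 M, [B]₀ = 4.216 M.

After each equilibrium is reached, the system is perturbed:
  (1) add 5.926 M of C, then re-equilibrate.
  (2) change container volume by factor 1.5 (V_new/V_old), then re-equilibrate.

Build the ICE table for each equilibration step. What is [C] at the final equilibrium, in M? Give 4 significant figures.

Q₀ = 0.02685 vs Keq = 7.4130e-06 ⇒ Q>K, reverse
Step 1:
                    C           B
  Initial       8.715       4.216
  Change        6.091      -4.061
  Equil         14.81      0.1551
  solve Keq expr → x = -2.03; check Q = 7.4130e-06
Then add 5.926 M of C.
Step 2:
                    C           B
  Initial       20.73      0.1551
  Change      -0.1487     0.09914
  Equil         20.58      0.2543
  solve Keq expr → x = 0.04957; check Q = 7.4130e-06
Then change container volume by factor 1.5 (V_new/V_old).
Step 3:
                    C           B
  Initial       13.72      0.1695
  Change      0.04562    -0.03041
  Equil         13.77      0.1391
  solve Keq expr → x = -0.01521; check Q = 7.4130e-06

[C]_eq = 13.77 M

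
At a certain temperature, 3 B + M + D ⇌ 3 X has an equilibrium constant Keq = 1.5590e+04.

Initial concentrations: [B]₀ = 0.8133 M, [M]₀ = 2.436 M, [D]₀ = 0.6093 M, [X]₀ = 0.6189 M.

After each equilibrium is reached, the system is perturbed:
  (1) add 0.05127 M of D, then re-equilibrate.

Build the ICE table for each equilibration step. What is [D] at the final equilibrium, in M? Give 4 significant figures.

[D]_eq = 0.4085 M

Q₀ = 0.2969 vs Keq = 1.5590e+04 ⇒ Q<K, forward
Step 1:
                    B           M           D           X
  I            0.8133       2.436      0.6093      0.6189
  C           -0.7537     -0.2512     -0.2512      0.7537
  E           0.05963       2.185      0.3581       1.373
  solve Keq expr → x = 0.2512; check Q = 1.5590e+04
Then add 0.05127 M of D.
Step 2:
                    B           M           D           X
  I           0.05963       2.185      0.4093       1.373
  C         -0.002454 -8.1804e-04 -8.1804e-04    0.002454
  E           0.05718       2.184      0.4085       1.375
  solve Keq expr → x = 8.1804e-04; check Q = 1.5590e+04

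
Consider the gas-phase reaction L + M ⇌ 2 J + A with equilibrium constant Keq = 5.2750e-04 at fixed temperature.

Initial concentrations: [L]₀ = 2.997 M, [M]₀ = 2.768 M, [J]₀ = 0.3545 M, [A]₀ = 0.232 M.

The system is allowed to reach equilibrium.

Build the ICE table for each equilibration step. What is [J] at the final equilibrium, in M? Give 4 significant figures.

[J]_eq = 0.1794 M

Q₀ = 0.003515 vs Keq = 5.2750e-04 ⇒ Q>K, reverse
Step 1:
                  L         M         J         A
  Initial     2.997     2.768    0.3545     0.232
  Change    0.08757   0.08757   -0.1751  -0.08757
  Equil       3.085     2.856    0.1794    0.1444
  solve Keq expr → x = -0.08757; check Q = 5.2750e-04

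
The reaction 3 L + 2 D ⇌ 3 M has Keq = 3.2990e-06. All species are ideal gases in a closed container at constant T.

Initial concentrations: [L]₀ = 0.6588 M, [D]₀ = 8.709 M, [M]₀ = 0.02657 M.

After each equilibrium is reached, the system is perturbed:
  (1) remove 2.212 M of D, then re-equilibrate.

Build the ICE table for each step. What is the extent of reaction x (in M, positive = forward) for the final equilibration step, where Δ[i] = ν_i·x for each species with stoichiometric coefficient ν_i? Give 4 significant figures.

x = -0.002281 M

Q₀ = 8.6492e-07 vs Keq = 3.2990e-06 ⇒ Q<K, forward
Step 1:
                    L           D           M
  init         0.6588       8.709     0.02657
  Δ          -0.01403   -0.009354     0.01403
  eq           0.6448         8.7      0.0406
  solve Keq expr → x = 0.004677; check Q = 3.2990e-06
Then remove 2.212 M of D.
Step 2:
                    L           D           M
  init         0.6448       6.488      0.0406
  Δ          0.006843    0.004562   -0.006843
  eq           0.6516       6.492     0.03376
  solve Keq expr → x = -0.002281; check Q = 3.2990e-06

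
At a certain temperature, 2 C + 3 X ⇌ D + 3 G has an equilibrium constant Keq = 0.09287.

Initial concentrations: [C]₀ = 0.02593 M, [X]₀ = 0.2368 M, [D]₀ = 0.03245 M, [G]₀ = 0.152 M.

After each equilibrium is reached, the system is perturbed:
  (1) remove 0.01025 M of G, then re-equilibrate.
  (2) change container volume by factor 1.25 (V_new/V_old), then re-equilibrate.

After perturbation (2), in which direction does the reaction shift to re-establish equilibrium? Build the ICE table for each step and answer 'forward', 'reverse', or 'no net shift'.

Q₀ = 12.76 vs Keq = 0.09287 ⇒ Q>K, reverse
Step 1:
                    C           X           D           G
  I           0.02593      0.2368     0.03245       0.152
  C           0.03937     0.05905    -0.01968    -0.05905
  E            0.0653      0.2958     0.01277     0.09295
  solve Keq expr → x = -0.01968; check Q = 0.09287
Then remove 0.01025 M of G.
Step 2:
                    C           X           D           G
  I            0.0653      0.2958     0.01277      0.0827
  C         -0.002557   -0.003836    0.001279    0.003836
  E           0.06274       0.292     0.01405     0.08654
  solve Keq expr → x = 0.001279; check Q = 0.09287
Then change container volume by factor 1.25 (V_new/V_old).
Step 3:
                    C           X           D           G
  I           0.05019      0.2336     0.01124     0.06923
  C           0.00131    0.001965 -6.5512e-04   -0.001965
  E            0.0515      0.2356     0.01058     0.06726
  solve Keq expr → x = -6.5512e-04; check Q = 0.09287

Direction: reverse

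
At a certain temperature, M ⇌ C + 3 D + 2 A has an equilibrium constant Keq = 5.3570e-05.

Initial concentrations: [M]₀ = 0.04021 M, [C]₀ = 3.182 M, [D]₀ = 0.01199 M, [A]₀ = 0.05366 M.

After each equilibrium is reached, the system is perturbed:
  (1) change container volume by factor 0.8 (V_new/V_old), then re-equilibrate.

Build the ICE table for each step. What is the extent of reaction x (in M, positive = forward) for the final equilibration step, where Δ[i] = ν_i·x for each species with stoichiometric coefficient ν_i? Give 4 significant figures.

x = -0.004362 M

Q₀ = 3.9276e-07 vs Keq = 5.3570e-05 ⇒ Q<K, forward
Step 1:
                   M          C          D          A
  Initial    0.04021      3.182    0.01199    0.05366
  Change    -0.01079    0.01079    0.03236    0.02157
  Equil      0.02942      3.193    0.04435    0.07523
  solve Keq expr → x = 0.01079; check Q = 5.3570e-05
Then change container volume by factor 0.8 (V_new/V_old).
Step 2:
                   M          C          D          A
  Initial    0.03678      3.991    0.05544    0.09404
  Change    0.004362  -0.004362   -0.01309  -0.008724
  Equil      0.04114      3.987    0.04235    0.08532
  solve Keq expr → x = -0.004362; check Q = 5.3570e-05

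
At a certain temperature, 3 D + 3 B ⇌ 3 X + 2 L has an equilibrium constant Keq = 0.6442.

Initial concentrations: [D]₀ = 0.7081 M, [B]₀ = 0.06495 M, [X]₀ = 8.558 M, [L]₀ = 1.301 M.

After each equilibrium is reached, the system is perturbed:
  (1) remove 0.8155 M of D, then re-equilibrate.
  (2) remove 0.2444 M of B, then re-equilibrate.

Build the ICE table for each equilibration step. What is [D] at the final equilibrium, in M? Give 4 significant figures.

[D]_eq = 1.592 M

Q₀ = 1.0906e+07 vs Keq = 0.6442 ⇒ Q>K, reverse
Step 1:
                   D          B          X          L
  Initial     0.7081    0.06495      8.558      1.301
  Change       1.522      1.522     -1.522     -1.015
  Equil         2.23      1.587      7.036     0.2863
  solve Keq expr → x = -0.5073; check Q = 0.6442
Then remove 0.8155 M of D.
Step 2:
                   D          B          X          L
  Initial      1.415      1.587      7.036     0.2863
  Change      0.1381     0.1381    -0.1381    -0.0921
  Equil        1.553      1.725      6.898     0.1942
  solve Keq expr → x = -0.04605; check Q = 0.6442
Then remove 0.2444 M of B.
Step 3:
                   D          B          X          L
  Initial      1.553      1.481      6.898     0.1942
  Change     0.03912    0.03912   -0.03912   -0.02608
  Equil        1.592       1.52      6.859     0.1682
  solve Keq expr → x = -0.01304; check Q = 0.6442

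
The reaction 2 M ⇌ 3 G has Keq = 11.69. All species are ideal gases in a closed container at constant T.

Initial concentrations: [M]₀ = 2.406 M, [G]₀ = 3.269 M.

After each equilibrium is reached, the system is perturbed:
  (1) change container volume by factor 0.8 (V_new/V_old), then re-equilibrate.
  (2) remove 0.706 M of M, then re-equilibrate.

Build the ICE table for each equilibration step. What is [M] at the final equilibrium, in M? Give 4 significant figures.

[M]_eq = 2.351 M

Q₀ = 6.035 vs Keq = 11.69 ⇒ Q<K, forward
Step 1:
                   M          G
  Initial      2.406      3.269
  Change     -0.3037     0.4555
  Equil        2.102      3.725
  solve Keq expr → x = 0.1518; check Q = 11.69
Then change container volume by factor 0.8 (V_new/V_old).
Step 2:
                   M          G
  Initial      2.628      4.656
  Change       0.129    -0.1935
  Equil        2.757      4.462
  solve Keq expr → x = -0.06448; check Q = 11.69
Then remove 0.706 M of M.
Step 3:
                   M          G
  Initial      2.051      4.462
  Change      0.2999    -0.4498
  Equil        2.351      4.012
  solve Keq expr → x = -0.1499; check Q = 11.69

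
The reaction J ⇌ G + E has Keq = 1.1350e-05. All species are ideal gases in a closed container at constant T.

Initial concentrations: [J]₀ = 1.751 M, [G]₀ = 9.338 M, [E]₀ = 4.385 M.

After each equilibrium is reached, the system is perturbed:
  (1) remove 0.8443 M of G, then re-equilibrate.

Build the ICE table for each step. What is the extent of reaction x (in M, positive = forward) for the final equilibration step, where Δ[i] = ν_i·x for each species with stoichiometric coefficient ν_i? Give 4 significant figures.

Q₀ = 23.38 vs Keq = 1.1350e-05 ⇒ Q>K, reverse
Step 1:
                  J         G         E
  init        1.751     9.338     4.385
  Δ           4.385    -4.385    -4.385
  eq          6.136     4.953 1.4061e-05
  solve Keq expr → x = -4.385; check Q = 1.1350e-05
Then remove 0.8443 M of G.
Step 2:
                  J         G         E
  init        6.136     4.109 1.4061e-05
  Δ       -2.8893e-06 2.8893e-06 2.8893e-06
  eq          6.136     4.109 1.6950e-05
  solve Keq expr → x = 2.8893e-06; check Q = 1.1350e-05

x = 2.8893e-06 M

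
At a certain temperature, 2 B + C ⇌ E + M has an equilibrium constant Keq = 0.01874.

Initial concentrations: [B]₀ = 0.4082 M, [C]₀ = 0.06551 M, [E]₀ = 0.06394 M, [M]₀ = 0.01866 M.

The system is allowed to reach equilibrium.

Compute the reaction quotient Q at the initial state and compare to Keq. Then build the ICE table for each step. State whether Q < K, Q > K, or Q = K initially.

Q₀ = 0.1093; Q > K (proceeds reverse)

Q₀ = 0.1093 vs Keq = 0.01874 ⇒ Q>K, reverse
Step 1:
                    B           C           E           M
  I            0.4082     0.06551     0.06394     0.01866
  C           0.02635     0.01317    -0.01317    -0.01317
  E            0.4345     0.07868     0.05077    0.005485
  solve Keq expr → x = -0.01317; check Q = 0.01874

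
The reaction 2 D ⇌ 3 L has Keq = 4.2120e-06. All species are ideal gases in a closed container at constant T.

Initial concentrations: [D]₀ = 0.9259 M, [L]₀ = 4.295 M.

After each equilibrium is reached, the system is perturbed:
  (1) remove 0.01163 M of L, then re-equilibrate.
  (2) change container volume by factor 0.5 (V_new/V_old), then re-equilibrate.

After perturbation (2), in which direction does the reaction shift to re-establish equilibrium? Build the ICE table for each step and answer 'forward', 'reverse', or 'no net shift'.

Direction: reverse

Q₀ = 92.42 vs Keq = 4.2120e-06 ⇒ Q>K, reverse
Step 1:
                    D           L
  Initial      0.9259       4.295
  Change        2.837      -4.256
  Equil         3.763     0.03907
  solve Keq expr → x = -1.419; check Q = 4.2120e-06
Then remove 0.01163 M of L.
Step 2:
                    D           L
  Initial       3.763     0.02744
  Change    -0.007718     0.01158
  Equil         3.755     0.03902
  solve Keq expr → x = 0.003859; check Q = 4.2120e-06
Then change container volume by factor 0.5 (V_new/V_old).
Step 3:
                    D           L
  Initial       7.511     0.07804
  Change      0.01069    -0.01604
  Equil         7.522       0.062
  solve Keq expr → x = -0.005347; check Q = 4.2120e-06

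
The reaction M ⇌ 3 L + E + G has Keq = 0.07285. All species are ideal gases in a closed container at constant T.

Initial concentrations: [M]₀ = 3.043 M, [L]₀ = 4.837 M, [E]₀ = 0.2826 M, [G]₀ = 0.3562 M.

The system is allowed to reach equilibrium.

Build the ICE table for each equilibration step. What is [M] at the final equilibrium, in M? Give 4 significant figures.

Q₀ = 3.744 vs Keq = 0.07285 ⇒ Q>K, reverse
Step 1:
                   M          L          E          G
  I            3.043      4.837     0.2826     0.3562
  C           0.2496    -0.7489    -0.2496    -0.2496
  E            3.293      4.088    0.03295     0.1066
  solve Keq expr → x = -0.2496; check Q = 0.07285

[M]_eq = 3.293 M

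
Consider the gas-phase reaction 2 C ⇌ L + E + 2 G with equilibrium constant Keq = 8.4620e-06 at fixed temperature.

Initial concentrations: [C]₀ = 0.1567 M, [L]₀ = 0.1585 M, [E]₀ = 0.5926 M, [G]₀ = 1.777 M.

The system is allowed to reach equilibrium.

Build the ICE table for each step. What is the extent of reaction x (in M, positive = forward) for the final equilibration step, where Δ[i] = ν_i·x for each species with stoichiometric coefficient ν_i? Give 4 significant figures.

x = -0.1585 M

Q₀ = 12.08 vs Keq = 8.4620e-06 ⇒ Q>K, reverse
Step 1:
                  C         L         E         G
  Initial    0.1567    0.1585    0.5926     1.777
  Change      0.317   -0.1585   -0.1585    -0.317
  Equil      0.4737 2.0520e-06    0.4341      1.46
  solve Keq expr → x = -0.1585; check Q = 8.4620e-06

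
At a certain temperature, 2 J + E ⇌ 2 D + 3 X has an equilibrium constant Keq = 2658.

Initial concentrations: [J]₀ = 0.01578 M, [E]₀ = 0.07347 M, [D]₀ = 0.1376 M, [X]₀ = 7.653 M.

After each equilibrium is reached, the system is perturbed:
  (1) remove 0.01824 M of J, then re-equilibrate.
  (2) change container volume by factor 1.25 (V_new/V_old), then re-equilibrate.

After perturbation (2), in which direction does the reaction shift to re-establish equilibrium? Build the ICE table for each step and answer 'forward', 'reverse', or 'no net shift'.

Direction: forward

Q₀ = 4.6388e+05 vs Keq = 2658 ⇒ Q>K, reverse
Step 1:
                  J         E         D         X
  init      0.01578   0.07347    0.1376     7.653
  Δ         0.06868   0.03434  -0.06868    -0.103
  eq        0.08446    0.1078   0.06892      7.55
  solve Keq expr → x = -0.03434; check Q = 2658
Then remove 0.01824 M of J.
Step 2:
                  J         E         D         X
  init      0.06622    0.1078   0.06892      7.55
  Δ        0.007545  0.003773 -0.007545  -0.01132
  eq        0.07377    0.1116   0.06137     7.539
  solve Keq expr → x = -0.003773; check Q = 2658
Then change container volume by factor 1.25 (V_new/V_old).
Step 3:
                  J         E         D         X
  init      0.05901   0.08927    0.0491     6.031
  Δ       -0.005536 -0.002768  0.005536  0.008304
  eq        0.05348    0.0865   0.05464     6.039
  solve Keq expr → x = 0.002768; check Q = 2658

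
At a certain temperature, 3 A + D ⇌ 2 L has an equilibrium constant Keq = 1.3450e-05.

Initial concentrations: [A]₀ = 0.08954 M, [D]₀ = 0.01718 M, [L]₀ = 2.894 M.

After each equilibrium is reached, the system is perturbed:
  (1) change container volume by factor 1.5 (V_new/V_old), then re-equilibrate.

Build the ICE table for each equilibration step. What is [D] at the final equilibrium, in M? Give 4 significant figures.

Q₀ = 6.7908e+05 vs Keq = 1.3450e-05 ⇒ Q>K, reverse
Step 1:
                  A         D         L
  I         0.08954   0.01718     2.894
  C           4.281     1.427    -2.854
  E            4.37     1.444   0.04026
  solve Keq expr → x = -1.427; check Q = 1.3450e-05
Then change container volume by factor 1.5 (V_new/V_old).
Step 2:
                  A         D         L
  I           2.913    0.9627   0.02684
  C         0.01318  0.004392 -0.008785
  E           2.927    0.9671   0.01806
  solve Keq expr → x = -0.004392; check Q = 1.3450e-05

[D]_eq = 0.9671 M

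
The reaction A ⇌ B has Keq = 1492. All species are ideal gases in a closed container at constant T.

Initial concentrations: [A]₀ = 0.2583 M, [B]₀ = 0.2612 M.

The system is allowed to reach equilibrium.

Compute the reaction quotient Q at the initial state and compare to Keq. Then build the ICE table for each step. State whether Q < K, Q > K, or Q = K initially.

Q₀ = 1.011; Q < K (proceeds forward)

Q₀ = 1.011 vs Keq = 1492 ⇒ Q<K, forward
Step 1:
                   A          B
  I           0.2583     0.2612
  C           -0.258      0.258
  E       3.4796e-04     0.5192
  solve Keq expr → x = 0.258; check Q = 1492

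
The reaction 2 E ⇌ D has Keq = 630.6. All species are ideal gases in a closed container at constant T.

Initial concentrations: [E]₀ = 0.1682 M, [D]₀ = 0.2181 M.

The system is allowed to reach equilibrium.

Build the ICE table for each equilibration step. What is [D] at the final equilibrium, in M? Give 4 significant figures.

[D]_eq = 0.2915 M

Q₀ = 7.709 vs Keq = 630.6 ⇒ Q<K, forward
Step 1:
                  E         D
  init       0.1682    0.2181
  Δ         -0.1467   0.07335
  eq         0.0215    0.2915
  solve Keq expr → x = 0.07335; check Q = 630.6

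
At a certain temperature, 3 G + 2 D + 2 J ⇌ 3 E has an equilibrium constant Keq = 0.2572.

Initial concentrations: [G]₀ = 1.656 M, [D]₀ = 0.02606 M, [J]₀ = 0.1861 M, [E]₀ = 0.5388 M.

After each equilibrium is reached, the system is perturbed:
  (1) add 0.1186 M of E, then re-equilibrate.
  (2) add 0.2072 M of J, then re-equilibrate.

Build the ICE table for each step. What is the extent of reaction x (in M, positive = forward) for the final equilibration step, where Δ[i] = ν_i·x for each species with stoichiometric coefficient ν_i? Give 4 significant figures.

x = 0.01441 M

Q₀ = 1464 vs Keq = 0.2572 ⇒ Q>K, reverse
Step 1:
                    G           D           J           E
  I             1.656     0.02606      0.1861      0.5388
  C            0.2968      0.1979      0.1979     -0.2968
  E             1.953       0.224       0.384       0.242
  solve Keq expr → x = -0.09895; check Q = 0.2572
Then add 0.1186 M of E.
Step 2:
                    G           D           J           E
  I             1.953       0.224       0.384      0.3606
  C           0.06168     0.04112     0.04112    -0.06168
  E             2.015      0.2651      0.4251      0.2989
  solve Keq expr → x = -0.02056; check Q = 0.2572
Then add 0.2072 M of J.
Step 3:
                    G           D           J           E
  I             2.015      0.2651      0.6323      0.2989
  C          -0.04324    -0.02883    -0.02883     0.04324
  E             1.971      0.2362      0.6035      0.3421
  solve Keq expr → x = 0.01441; check Q = 0.2572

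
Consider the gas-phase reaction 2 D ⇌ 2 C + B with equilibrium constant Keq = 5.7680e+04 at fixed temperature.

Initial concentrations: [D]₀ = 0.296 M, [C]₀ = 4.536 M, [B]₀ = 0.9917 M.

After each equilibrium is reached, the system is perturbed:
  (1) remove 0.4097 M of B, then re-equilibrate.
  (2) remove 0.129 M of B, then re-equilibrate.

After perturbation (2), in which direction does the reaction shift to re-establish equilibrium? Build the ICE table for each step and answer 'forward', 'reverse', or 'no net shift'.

Direction: forward

Q₀ = 232.9 vs Keq = 5.7680e+04 ⇒ Q<K, forward
Step 1:
                   D          C          B
  I            0.296      4.536     0.9917
  C          -0.2747     0.2747     0.1374
  E          0.02128      4.811      1.129
  solve Keq expr → x = 0.1374; check Q = 5.7680e+04
Then remove 0.4097 M of B.
Step 2:
                   D          C          B
  I          0.02128      4.811     0.7194
  C        -0.004255   0.004255   0.002127
  E          0.01703      4.815     0.7215
  solve Keq expr → x = 0.002127; check Q = 5.7680e+04
Then remove 0.129 M of B.
Step 3:
                   D          C          B
  I          0.01703      4.815     0.5925
  C        -0.001582   0.001582 7.9097e-04
  E          0.01545      4.817     0.5933
  solve Keq expr → x = 7.9097e-04; check Q = 5.7680e+04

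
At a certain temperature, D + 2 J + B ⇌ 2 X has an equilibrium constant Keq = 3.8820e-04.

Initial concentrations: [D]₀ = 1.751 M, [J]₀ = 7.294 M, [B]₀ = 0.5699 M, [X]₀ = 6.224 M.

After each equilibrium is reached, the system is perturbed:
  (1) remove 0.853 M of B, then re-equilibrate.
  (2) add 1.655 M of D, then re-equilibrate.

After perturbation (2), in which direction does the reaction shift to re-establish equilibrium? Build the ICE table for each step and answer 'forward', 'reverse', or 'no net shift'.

Q₀ = 0.7297 vs Keq = 3.8820e-04 ⇒ Q>K, reverse
Step 1:
                    D           J           B           X
  Initial       1.751       7.294      0.5699       6.224
  Change        2.646       5.292       2.646      -5.292
  Equil         4.397       12.59       3.216      0.9324
  solve Keq expr → x = -2.646; check Q = 3.8820e-04
Then remove 0.853 M of B.
Step 2:
                    D           J           B           X
  Initial       4.397       12.59       2.363      0.9324
  Change      0.05574      0.1115     0.05574     -0.1115
  Equil         4.453        12.7       2.418      0.8209
  solve Keq expr → x = -0.05574; check Q = 3.8820e-04
Then add 1.655 M of D.
Step 3:
                    D           J           B           X
  Initial       6.108        12.7       2.418      0.8209
  Change     -0.05791     -0.1158    -0.05791      0.1158
  Equil          6.05       12.58       2.361      0.9367
  solve Keq expr → x = 0.05791; check Q = 3.8820e-04

Direction: forward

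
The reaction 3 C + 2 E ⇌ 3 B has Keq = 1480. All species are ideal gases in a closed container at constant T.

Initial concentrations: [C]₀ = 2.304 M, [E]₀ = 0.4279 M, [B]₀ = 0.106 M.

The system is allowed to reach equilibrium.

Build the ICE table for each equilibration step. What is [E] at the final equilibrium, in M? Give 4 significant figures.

[E]_eq = 0.007588 M

Q₀ = 5.3185e-04 vs Keq = 1480 ⇒ Q<K, forward
Step 1:
                   C          E          B
  Initial      2.304     0.4279      0.106
  Change     -0.6305    -0.4203     0.6305
  Equil        1.674   0.007588     0.7365
  solve Keq expr → x = 0.2102; check Q = 1480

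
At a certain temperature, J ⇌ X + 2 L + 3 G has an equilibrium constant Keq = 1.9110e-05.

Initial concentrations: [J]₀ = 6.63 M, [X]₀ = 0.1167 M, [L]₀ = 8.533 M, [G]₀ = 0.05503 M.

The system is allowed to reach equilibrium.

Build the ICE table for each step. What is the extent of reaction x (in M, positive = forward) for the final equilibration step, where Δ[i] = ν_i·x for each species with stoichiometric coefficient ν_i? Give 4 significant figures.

Q₀ = 2.1358e-04 vs Keq = 1.9110e-05 ⇒ Q>K, reverse
Step 1:
                    J           X           L           G
  Initial        6.63      0.1167       8.533     0.05503
  Change     0.009876   -0.009876    -0.01975    -0.02963
  Equil          6.64      0.1068       8.513      0.0254
  solve Keq expr → x = -0.009876; check Q = 1.9110e-05

x = -0.009876 M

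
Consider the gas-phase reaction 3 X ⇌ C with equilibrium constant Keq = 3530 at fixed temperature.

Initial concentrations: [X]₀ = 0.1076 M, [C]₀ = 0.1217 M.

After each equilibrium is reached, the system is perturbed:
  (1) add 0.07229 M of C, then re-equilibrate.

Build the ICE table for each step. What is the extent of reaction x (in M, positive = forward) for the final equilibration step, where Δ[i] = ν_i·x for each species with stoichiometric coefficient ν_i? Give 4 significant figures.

Q₀ = 97.69 vs Keq = 3530 ⇒ Q<K, forward
Step 1:
                   X          C
  init        0.1076     0.1217
  Δ         -0.07301    0.02434
  eq         0.03459      0.146
  solve Keq expr → x = 0.02434; check Q = 3530
Then add 0.07229 M of C.
Step 2:
                   X          C
  init       0.03459     0.2183
  Δ         0.004863  -0.001621
  eq         0.03945     0.2167
  solve Keq expr → x = -0.001621; check Q = 3530

x = -0.001621 M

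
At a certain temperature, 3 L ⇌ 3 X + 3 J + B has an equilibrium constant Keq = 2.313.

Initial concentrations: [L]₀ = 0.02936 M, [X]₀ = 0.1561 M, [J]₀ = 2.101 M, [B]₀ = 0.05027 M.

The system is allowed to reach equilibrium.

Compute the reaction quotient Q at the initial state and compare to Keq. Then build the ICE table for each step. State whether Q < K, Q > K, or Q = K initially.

Q₀ = 70.07; Q > K (proceeds reverse)

Q₀ = 70.07 vs Keq = 2.313 ⇒ Q>K, reverse
Step 1:
                  L         X         J         B
  Initial   0.02936    0.1561     2.101   0.05027
  Change    0.03476  -0.03476  -0.03476  -0.01159
  Equil     0.06412    0.1213     2.066   0.03868
  solve Keq expr → x = -0.01159; check Q = 2.313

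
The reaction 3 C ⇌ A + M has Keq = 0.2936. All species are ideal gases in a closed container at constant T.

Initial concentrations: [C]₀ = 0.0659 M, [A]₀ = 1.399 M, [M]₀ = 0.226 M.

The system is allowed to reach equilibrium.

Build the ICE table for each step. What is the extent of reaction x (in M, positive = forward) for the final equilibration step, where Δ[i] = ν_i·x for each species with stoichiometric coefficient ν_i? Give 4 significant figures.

Q₀ = 1105 vs Keq = 0.2936 ⇒ Q>K, reverse
Step 1:
                   C          A          M
  init        0.0659      1.399      0.226
  Δ           0.5275    -0.1758    -0.1758
  eq          0.5934      1.223    0.05016
  solve Keq expr → x = -0.1758; check Q = 0.2936

x = -0.1758 M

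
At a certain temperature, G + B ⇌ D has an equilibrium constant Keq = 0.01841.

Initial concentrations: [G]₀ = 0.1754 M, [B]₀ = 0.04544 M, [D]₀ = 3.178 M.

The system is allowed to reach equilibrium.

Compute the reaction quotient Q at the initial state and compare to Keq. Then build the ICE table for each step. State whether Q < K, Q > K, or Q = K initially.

Q₀ = 398.7; Q > K (proceeds reverse)

Q₀ = 398.7 vs Keq = 0.01841 ⇒ Q>K, reverse
Step 1:
                    G           B           D
  Initial      0.1754     0.04544       3.178
  Change            3           3          -3
  Equil         3.175       3.045       0.178
  solve Keq expr → x = -3; check Q = 0.01841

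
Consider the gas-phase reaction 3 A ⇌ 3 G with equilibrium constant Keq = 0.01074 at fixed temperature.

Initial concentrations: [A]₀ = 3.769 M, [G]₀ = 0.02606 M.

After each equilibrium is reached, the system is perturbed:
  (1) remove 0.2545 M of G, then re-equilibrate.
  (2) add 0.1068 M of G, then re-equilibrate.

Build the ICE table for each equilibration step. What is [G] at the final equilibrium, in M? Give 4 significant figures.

[G]_eq = 0.6593 M

Q₀ = 3.3056e-07 vs Keq = 0.01074 ⇒ Q<K, forward
Step 1:
                   A          G
  init         3.769    0.02606
  Δ          -0.6599     0.6599
  eq           3.109      0.686
  solve Keq expr → x = 0.22; check Q = 0.01074
Then remove 0.2545 M of G.
Step 2:
                   A          G
  init         3.109     0.4315
  Δ          -0.2085     0.2085
  eq           2.901       0.64
  solve Keq expr → x = 0.0695; check Q = 0.01074
Then add 0.1068 M of G.
Step 3:
                   A          G
  init         2.901     0.7468
  Δ           0.0875    -0.0875
  eq           2.988     0.6593
  solve Keq expr → x = -0.02917; check Q = 0.01074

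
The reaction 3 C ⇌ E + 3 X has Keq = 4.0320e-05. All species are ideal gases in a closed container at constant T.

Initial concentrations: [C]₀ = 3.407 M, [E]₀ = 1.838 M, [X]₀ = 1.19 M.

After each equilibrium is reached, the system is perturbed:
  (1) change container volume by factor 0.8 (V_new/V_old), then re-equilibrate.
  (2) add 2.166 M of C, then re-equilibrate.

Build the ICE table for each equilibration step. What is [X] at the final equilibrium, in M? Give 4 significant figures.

Q₀ = 0.07832 vs Keq = 4.0320e-05 ⇒ Q>K, reverse
Step 1:
                  C         E         X
  init        3.407     1.838      1.19
  Δ           1.056    -0.352    -1.056
  eq          4.463     1.486    0.1341
  solve Keq expr → x = -0.352; check Q = 4.0320e-05
Then change container volume by factor 0.8 (V_new/V_old).
Step 2:
                  C         E         X
  init        5.579     1.858    0.1676
  Δ         0.01158 -0.003862  -0.01158
  eq           5.59     1.854     0.156
  solve Keq expr → x = -0.003862; check Q = 4.0320e-05
Then add 2.166 M of C.
Step 3:
                  C         E         X
  init        7.756     1.854     0.156
  Δ         -0.0581   0.01937    0.0581
  eq          7.698     1.873    0.2141
  solve Keq expr → x = 0.01937; check Q = 4.0320e-05

[X]_eq = 0.2141 M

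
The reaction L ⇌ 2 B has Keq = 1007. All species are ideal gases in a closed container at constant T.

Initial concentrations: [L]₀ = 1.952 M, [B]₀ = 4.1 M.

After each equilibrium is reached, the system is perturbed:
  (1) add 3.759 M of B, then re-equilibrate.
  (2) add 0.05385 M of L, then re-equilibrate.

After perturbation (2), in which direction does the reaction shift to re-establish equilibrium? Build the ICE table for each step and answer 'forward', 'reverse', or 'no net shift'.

Q₀ = 8.612 vs Keq = 1007 ⇒ Q<K, forward
Step 1:
                  L         B
  Initial     1.952       4.1
  Change      -1.89     3.781
  Equil     0.06167     7.881
  solve Keq expr → x = 1.89; check Q = 1007
Then add 3.759 M of B.
Step 2:
                  L         B
  Initial   0.06167     11.64
  Change    0.06967   -0.1393
  Equil      0.1313      11.5
  solve Keq expr → x = -0.06967; check Q = 1007
Then add 0.05385 M of L.
Step 3:
                  L         B
  Initial    0.1852      11.5
  Change   -0.05149     0.103
  Equil      0.1337      11.6
  solve Keq expr → x = 0.05149; check Q = 1007

Direction: forward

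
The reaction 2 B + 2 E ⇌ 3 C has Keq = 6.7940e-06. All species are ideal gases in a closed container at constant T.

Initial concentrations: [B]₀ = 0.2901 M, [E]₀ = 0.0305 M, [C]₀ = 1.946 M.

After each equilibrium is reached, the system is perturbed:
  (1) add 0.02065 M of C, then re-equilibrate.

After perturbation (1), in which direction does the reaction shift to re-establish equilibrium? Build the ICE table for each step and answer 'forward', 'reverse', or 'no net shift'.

Direction: reverse

Q₀ = 9.4131e+04 vs Keq = 6.7940e-06 ⇒ Q>K, reverse
Step 1:
                   B          E          C
  I           0.2901     0.0305      1.946
  C            1.277      1.277     -1.915
  E            1.567      1.307    0.03055
  solve Keq expr → x = -0.6385; check Q = 6.7940e-06
Then add 0.02065 M of C.
Step 2:
                   B          E          C
  I            1.567      1.307     0.0512
  C          0.01351    0.01351   -0.02026
  E            1.581      1.321    0.03094
  solve Keq expr → x = -0.006754; check Q = 6.7940e-06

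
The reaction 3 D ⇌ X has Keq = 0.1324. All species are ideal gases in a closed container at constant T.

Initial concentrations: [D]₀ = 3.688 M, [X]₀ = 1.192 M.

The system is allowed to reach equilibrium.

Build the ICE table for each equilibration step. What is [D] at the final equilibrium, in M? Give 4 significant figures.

[D]_eq = 2.318 M

Q₀ = 0.02376 vs Keq = 0.1324 ⇒ Q<K, forward
Step 1:
                  D         X
  init        3.688     1.192
  Δ           -1.37    0.4567
  eq          2.318     1.649
  solve Keq expr → x = 0.4567; check Q = 0.1324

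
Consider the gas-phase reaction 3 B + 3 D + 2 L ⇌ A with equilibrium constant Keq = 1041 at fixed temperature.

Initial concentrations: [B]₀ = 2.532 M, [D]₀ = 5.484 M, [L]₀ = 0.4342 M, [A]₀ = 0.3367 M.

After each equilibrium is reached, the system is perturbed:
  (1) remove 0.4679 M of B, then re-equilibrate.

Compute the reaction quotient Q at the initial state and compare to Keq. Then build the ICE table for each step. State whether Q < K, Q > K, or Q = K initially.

Q₀ = 6.6708e-04 vs Keq = 1041 ⇒ Q<K, forward
Step 1:
                  B         D         L         A
  init        2.532     5.484    0.4342    0.3367
  Δ           -0.65     -0.65   -0.4334    0.2167
  eq          1.882     4.834 8.4026e-04    0.5534
  solve Keq expr → x = 0.2167; check Q = 1041
Then remove 0.4679 M of B.
Step 2:
                  B         D         L         A
  init        1.414     4.834 8.4026e-04    0.5534
  Δ       6.7261e-04 6.7261e-04 4.4840e-04 -2.2420e-04
  eq          1.415     4.835  0.001289    0.5532
  solve Keq expr → x = -2.2420e-04; check Q = 1041

Q₀ = 6.6708e-04; Q < K (proceeds forward)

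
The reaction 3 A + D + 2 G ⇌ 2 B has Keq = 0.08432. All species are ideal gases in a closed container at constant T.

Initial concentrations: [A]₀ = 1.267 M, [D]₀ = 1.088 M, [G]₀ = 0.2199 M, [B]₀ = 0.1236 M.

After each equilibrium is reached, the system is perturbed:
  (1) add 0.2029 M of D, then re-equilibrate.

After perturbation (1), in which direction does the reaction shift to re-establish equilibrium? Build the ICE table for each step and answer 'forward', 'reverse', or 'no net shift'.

Q₀ = 0.1428 vs Keq = 0.08432 ⇒ Q>K, reverse
Step 1:
                    A           D           G           B
  init          1.267       1.088      0.2199      0.1236
  Δ           0.02618    0.008727     0.01745    -0.01745
  eq            1.293       1.097      0.2374      0.1061
  solve Keq expr → x = -0.008727; check Q = 0.08432
Then add 0.2029 M of D.
Step 2:
                    A           D           G           B
  init          1.293         1.3      0.2374      0.1061
  Δ         -0.008275   -0.002758   -0.005517    0.005517
  eq            1.285       1.297      0.2318      0.1117
  solve Keq expr → x = 0.002758; check Q = 0.08432

Direction: forward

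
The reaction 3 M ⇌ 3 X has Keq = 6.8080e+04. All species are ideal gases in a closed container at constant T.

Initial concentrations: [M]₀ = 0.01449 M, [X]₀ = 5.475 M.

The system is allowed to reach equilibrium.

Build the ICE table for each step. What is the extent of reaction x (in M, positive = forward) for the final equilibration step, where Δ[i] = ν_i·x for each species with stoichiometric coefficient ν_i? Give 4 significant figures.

x = -0.03891 M

Q₀ = 5.3945e+07 vs Keq = 6.8080e+04 ⇒ Q>K, reverse
Step 1:
                  M         X
  init      0.01449     5.475
  Δ          0.1167   -0.1167
  eq         0.1312     5.358
  solve Keq expr → x = -0.03891; check Q = 6.8080e+04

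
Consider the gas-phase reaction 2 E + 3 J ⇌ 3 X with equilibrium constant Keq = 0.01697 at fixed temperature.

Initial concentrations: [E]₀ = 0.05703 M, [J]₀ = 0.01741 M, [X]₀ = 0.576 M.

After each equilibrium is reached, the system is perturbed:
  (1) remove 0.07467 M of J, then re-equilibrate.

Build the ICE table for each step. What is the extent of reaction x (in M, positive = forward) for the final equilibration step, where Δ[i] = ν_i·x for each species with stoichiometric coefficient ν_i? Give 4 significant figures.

x = -0.00284 M

Q₀ = 1.1134e+07 vs Keq = 0.01697 ⇒ Q>K, reverse
Step 1:
                  E         J         X
  Initial   0.05703   0.01741     0.576
  Change     0.3361    0.5041   -0.5041
  Equil      0.3931    0.5215   0.07191
  solve Keq expr → x = -0.168; check Q = 0.01697
Then remove 0.07467 M of J.
Step 2:
                  E         J         X
  Initial    0.3931    0.4468   0.07191
  Change   0.005679  0.008519 -0.008519
  Equil      0.3988    0.4553   0.06339
  solve Keq expr → x = -0.00284; check Q = 0.01697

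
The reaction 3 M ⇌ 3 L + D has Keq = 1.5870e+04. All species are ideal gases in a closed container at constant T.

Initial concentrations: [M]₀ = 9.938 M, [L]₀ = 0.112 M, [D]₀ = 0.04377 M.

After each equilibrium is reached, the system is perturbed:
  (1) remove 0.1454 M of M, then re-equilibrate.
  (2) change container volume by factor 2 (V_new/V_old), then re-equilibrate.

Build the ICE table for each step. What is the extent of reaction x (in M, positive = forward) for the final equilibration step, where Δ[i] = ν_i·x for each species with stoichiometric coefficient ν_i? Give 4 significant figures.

Q₀ = 6.2652e-08 vs Keq = 1.5870e+04 ⇒ Q<K, forward
Step 1:
                  M         L         D
  Initial     9.938     0.112   0.04377
  Change     -9.383     9.383     3.128
  Equil      0.5551     9.495     3.171
  solve Keq expr → x = 3.128; check Q = 1.5870e+04
Then remove 0.1454 M of M.
Step 2:
                  M         L         D
  Initial    0.4097     9.495     3.171
  Change     0.1349   -0.1349  -0.04497
  Equil      0.5446      9.36     3.126
  solve Keq expr → x = -0.04497; check Q = 1.5870e+04
Then change container volume by factor 2 (V_new/V_old).
Step 3:
                  M         L         D
  Initial    0.2723      4.68     1.563
  Change   -0.05292   0.05292   0.01764
  Equil      0.2194     4.733     1.581
  solve Keq expr → x = 0.01764; check Q = 1.5870e+04

x = 0.01764 M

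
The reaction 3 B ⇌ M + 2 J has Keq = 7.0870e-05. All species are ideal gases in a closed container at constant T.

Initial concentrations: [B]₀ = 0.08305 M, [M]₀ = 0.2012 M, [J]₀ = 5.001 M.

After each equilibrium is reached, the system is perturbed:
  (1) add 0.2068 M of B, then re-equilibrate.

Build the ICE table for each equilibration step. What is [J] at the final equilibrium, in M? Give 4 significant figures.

Q₀ = 8785 vs Keq = 7.0870e-05 ⇒ Q>K, reverse
Step 1:
                   B          M          J
  Initial    0.08305     0.2012      5.001
  Change      0.6036    -0.2012    -0.4024
  Equil       0.6866 1.0850e-06      4.599
  solve Keq expr → x = -0.2012; check Q = 7.0870e-05
Then add 0.2068 M of B.
Step 2:
                   B          M          J
  Initial     0.8934 1.0850e-06      4.599
  Change  -3.9154e-06 1.3051e-06 2.6102e-06
  Equil       0.8934 2.3901e-06      4.599
  solve Keq expr → x = 1.3051e-06; check Q = 7.0870e-05

[J]_eq = 4.599 M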